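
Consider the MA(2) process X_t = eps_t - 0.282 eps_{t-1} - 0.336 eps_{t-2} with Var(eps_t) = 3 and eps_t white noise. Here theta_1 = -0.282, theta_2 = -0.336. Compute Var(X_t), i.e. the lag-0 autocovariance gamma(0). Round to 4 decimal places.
\gamma(0) = 3.5773

For an MA(q) process X_t = eps_t + sum_i theta_i eps_{t-i} with
Var(eps_t) = sigma^2, the variance is
  gamma(0) = sigma^2 * (1 + sum_i theta_i^2).
  sum_i theta_i^2 = (-0.282)^2 + (-0.336)^2 = 0.079524 + 0.112896 = 0.19242.
  gamma(0) = 3 * (1 + 0.19242) = 3 * 1.19242 = 3.57726, which rounds to 3.5773.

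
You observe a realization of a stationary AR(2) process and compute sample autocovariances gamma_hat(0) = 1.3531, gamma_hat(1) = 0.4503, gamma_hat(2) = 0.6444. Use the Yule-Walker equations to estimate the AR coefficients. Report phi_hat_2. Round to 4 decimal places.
\hat\phi_{2} = 0.4110

The Yule-Walker equations for an AR(p) process read, in matrix form,
  Gamma_p phi = r_p,   with   (Gamma_p)_{ij} = gamma(|i - j|),
                       (r_p)_i = gamma(i),   i,j = 1..p.
Substitute the sample gammas (Toeplitz matrix and right-hand side of size 2):
  Gamma_p = [[1.3531, 0.4503], [0.4503, 1.3531]]
  r_p     = [0.4503, 0.6444]
Written out:
  1.3531 phi_1 + 0.4503 phi_2 = 0.4503
  0.4503 phi_1 + 1.3531 phi_2 = 0.6444
Solve by Cramer's rule:
  det = gamma(0)^2 - gamma(1)^2 = (1.3531)^2 - (0.4503)^2 = 1.83087961 - 0.20277009 = 1.62810952
  phi_hat_1 = [gamma(1) gamma(0) - gamma(1) gamma(2)] / det = [(0.4503)(1.3531) - (0.4503)(0.6444)] / 1.62810952 = 0.31912761 / 1.62810952 = 0.196
  phi_hat_2 = [gamma(0) gamma(2) - gamma(1)^2] / det = [(1.3531)(0.6444) - (0.4503)^2] / 1.62810952 = 0.66916755 / 1.62810952 = 0.411
So phi_hat = [0.1960, 0.4110].
Therefore phi_hat_2 = 0.4110.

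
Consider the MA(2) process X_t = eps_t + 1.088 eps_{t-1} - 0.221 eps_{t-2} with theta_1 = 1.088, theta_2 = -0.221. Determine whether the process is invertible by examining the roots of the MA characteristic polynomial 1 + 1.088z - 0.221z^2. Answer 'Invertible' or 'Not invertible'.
\text{Not invertible}

The MA(q) characteristic polynomial is P(z) = 1 + 1.088z - 0.221z^2.
Invertibility requires all roots to lie outside the unit circle, i.e. |z| > 1 for every root.
Set 1 + (1.088) z + (-0.221) z^2 = 0, i.e. a z^2 + b z + c = 0 with a = -0.221, b = 1.088, c = 1.
Discriminant D = b^2 - 4ac = (1.088)^2 - 4*(-0.221)*1 = 1.183744 - (-0.884) = 2.067744.
D >= 0, so the roots are real: z = (-b +/- sqrt(D)) / (2a) = (-1.088 +/- 1.437965) / (-0.442).
  z_1 = (-1.088 + 1.437965) / (-0.442) = -0.7918,   |z_1| = 0.7918.
  z_2 = (-1.088 - 1.437965) / (-0.442) = 5.7149,   |z_2| = 5.7149.
Moduli of all roots: 0.7918, 5.7149.
All moduli strictly greater than 1? No.
Verdict: Not invertible.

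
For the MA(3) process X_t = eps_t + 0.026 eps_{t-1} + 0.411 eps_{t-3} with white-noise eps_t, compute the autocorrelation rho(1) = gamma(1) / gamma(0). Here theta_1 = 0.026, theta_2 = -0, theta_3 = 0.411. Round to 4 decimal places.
\rho(1) = 0.0222

For an MA(q) process with theta_0 = 1, the autocovariance is
  gamma(k) = sigma^2 * sum_{i=0..q-k} theta_i * theta_{i+k},
and rho(k) = gamma(k) / gamma(0). Sigma^2 cancels.
  numerator   = (1)*(0.026) + (0.026)*(-0) + (-0)*(0.411) = 0.026.
  denominator = (1)^2 + (0.026)^2 + (-0)^2 + (0.411)^2 = 1.169597.
  rho(1) = 0.026 / 1.169597 = 0.0222.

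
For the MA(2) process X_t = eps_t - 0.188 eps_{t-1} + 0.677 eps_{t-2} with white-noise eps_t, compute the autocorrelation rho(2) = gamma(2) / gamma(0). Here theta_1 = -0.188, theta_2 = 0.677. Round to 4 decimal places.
\rho(2) = 0.4532

For an MA(q) process with theta_0 = 1, the autocovariance is
  gamma(k) = sigma^2 * sum_{i=0..q-k} theta_i * theta_{i+k},
and rho(k) = gamma(k) / gamma(0). Sigma^2 cancels.
  numerator   = (1)*(0.677) = 0.677.
  denominator = (1)^2 + (-0.188)^2 + (0.677)^2 = 1.493673.
  rho(2) = 0.677 / 1.493673 = 0.4532.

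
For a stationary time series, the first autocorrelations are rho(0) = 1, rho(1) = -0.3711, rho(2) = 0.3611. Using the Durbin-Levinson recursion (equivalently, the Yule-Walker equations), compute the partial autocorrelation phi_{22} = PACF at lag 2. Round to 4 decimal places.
\phi_{22} = 0.2591

The PACF at lag k is phi_{kk}, the last component of the solution
to the Yule-Walker system G_k phi = r_k where
  (G_k)_{ij} = rho(|i - j|), (r_k)_i = rho(i), i,j = 1..k.
Equivalently, Durbin-Levinson gives phi_{kk} iteratively:
  phi_{11} = rho(1)
  phi_{kk} = [rho(k) - sum_{j=1..k-1} phi_{k-1,j} rho(k-j)]
            / [1 - sum_{j=1..k-1} phi_{k-1,j} rho(j)],
  phi_{k,j} = phi_{k-1,j} - phi_{kk} phi_{k-1,k-j},  j = 1..k-1.
Step k = 1:
  phi_11 = rho(1) = -0.3711.
Step k = 2:
  phi_22 = [rho(2) - phi_11 rho(1)] / [1 - phi_11 rho(1)] = [0.3611 - (-0.3711)(-0.3711)] / [1 - (-0.3711)(-0.3711)]
         = 0.22338479 / 0.86228479 = 0.2591.
Therefore phi_{22} = 0.2591.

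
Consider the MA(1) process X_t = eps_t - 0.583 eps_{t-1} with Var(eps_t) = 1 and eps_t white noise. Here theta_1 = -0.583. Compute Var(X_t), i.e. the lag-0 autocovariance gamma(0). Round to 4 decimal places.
\gamma(0) = 1.3399

For an MA(q) process X_t = eps_t + sum_i theta_i eps_{t-i} with
Var(eps_t) = sigma^2, the variance is
  gamma(0) = sigma^2 * (1 + sum_i theta_i^2).
  sum_i theta_i^2 = (-0.583)^2 = 0.339889.
  gamma(0) = 1 * (1 + 0.339889) = 1 * 1.339889 = 1.339889, which rounds to 1.3399.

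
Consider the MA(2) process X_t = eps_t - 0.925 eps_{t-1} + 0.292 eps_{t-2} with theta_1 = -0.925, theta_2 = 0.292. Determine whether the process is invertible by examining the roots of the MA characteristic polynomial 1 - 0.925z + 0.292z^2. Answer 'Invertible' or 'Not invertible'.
\text{Invertible}

The MA(q) characteristic polynomial is P(z) = 1 - 0.925z + 0.292z^2.
Invertibility requires all roots to lie outside the unit circle, i.e. |z| > 1 for every root.
Set 1 + (-0.925) z + (0.292) z^2 = 0, i.e. a z^2 + b z + c = 0 with a = 0.292, b = -0.925, c = 1.
Discriminant D = b^2 - 4ac = (-0.925)^2 - 4*(0.292)*1 = 0.855625 - (1.168) = -0.312375.
D < 0, so the roots are the complex-conjugate pair z = (-b +/- i sqrt(-D)) / (2a) = 1.5839 +/- 0.957i.
For a conjugate pair |z|^2 = z * conj(z) = (product of roots) = c/a = 1/(0.292) = 3.424658, so |z| = sqrt(3.424658) = 1.8506 for both roots.
Moduli of all roots: 1.8506, 1.8506.
All moduli strictly greater than 1? Yes.
Verdict: Invertible.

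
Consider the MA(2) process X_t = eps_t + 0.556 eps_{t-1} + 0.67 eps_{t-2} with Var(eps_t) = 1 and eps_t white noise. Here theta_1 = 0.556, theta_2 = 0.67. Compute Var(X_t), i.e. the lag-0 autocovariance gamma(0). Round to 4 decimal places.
\gamma(0) = 1.7580

For an MA(q) process X_t = eps_t + sum_i theta_i eps_{t-i} with
Var(eps_t) = sigma^2, the variance is
  gamma(0) = sigma^2 * (1 + sum_i theta_i^2).
  sum_i theta_i^2 = (0.556)^2 + (0.67)^2 = 0.309136 + 0.4489 = 0.758036.
  gamma(0) = 1 * (1 + 0.758036) = 1 * 1.758036 = 1.758036, which rounds to 1.7580.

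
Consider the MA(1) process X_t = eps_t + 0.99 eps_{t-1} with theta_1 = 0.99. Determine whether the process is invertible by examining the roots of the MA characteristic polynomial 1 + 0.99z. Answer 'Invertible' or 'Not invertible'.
\text{Invertible}

The MA(q) characteristic polynomial is P(z) = 1 + 0.99z.
Invertibility requires all roots to lie outside the unit circle, i.e. |z| > 1 for every root.
This is linear in z: 1 + (0.99) z = 0  =>  z = -1/(0.99) = -1.010101,  |z| = 1.010101.
Moduli of all roots: 1.0101.
All moduli strictly greater than 1? Yes.
Verdict: Invertible.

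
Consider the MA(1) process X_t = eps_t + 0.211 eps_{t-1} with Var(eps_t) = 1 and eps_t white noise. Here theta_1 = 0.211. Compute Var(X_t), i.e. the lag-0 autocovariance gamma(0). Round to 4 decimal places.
\gamma(0) = 1.0445

For an MA(q) process X_t = eps_t + sum_i theta_i eps_{t-i} with
Var(eps_t) = sigma^2, the variance is
  gamma(0) = sigma^2 * (1 + sum_i theta_i^2).
  sum_i theta_i^2 = (0.211)^2 = 0.044521.
  gamma(0) = 1 * (1 + 0.044521) = 1 * 1.044521 = 1.044521, which rounds to 1.0445.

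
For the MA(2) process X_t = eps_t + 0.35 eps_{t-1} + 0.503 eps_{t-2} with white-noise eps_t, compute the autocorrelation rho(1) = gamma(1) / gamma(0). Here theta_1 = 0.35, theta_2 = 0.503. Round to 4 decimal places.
\rho(1) = 0.3824

For an MA(q) process with theta_0 = 1, the autocovariance is
  gamma(k) = sigma^2 * sum_{i=0..q-k} theta_i * theta_{i+k},
and rho(k) = gamma(k) / gamma(0). Sigma^2 cancels.
  numerator   = (1)*(0.35) + (0.35)*(0.503) = 0.52605.
  denominator = (1)^2 + (0.35)^2 + (0.503)^2 = 1.375509.
  rho(1) = 0.52605 / 1.375509 = 0.3824.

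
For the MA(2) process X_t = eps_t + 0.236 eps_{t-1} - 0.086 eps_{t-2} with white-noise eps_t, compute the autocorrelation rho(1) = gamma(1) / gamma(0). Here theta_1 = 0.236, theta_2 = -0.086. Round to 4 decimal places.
\rho(1) = 0.2029

For an MA(q) process with theta_0 = 1, the autocovariance is
  gamma(k) = sigma^2 * sum_{i=0..q-k} theta_i * theta_{i+k},
and rho(k) = gamma(k) / gamma(0). Sigma^2 cancels.
  numerator   = (1)*(0.236) + (0.236)*(-0.086) = 0.215704.
  denominator = (1)^2 + (0.236)^2 + (-0.086)^2 = 1.063092.
  rho(1) = 0.215704 / 1.063092 = 0.2029.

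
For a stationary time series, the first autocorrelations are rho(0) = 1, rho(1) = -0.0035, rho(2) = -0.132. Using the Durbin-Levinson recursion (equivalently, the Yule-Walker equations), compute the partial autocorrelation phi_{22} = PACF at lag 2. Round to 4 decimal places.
\phi_{22} = -0.1320

The PACF at lag k is phi_{kk}, the last component of the solution
to the Yule-Walker system G_k phi = r_k where
  (G_k)_{ij} = rho(|i - j|), (r_k)_i = rho(i), i,j = 1..k.
Equivalently, Durbin-Levinson gives phi_{kk} iteratively:
  phi_{11} = rho(1)
  phi_{kk} = [rho(k) - sum_{j=1..k-1} phi_{k-1,j} rho(k-j)]
            / [1 - sum_{j=1..k-1} phi_{k-1,j} rho(j)],
  phi_{k,j} = phi_{k-1,j} - phi_{kk} phi_{k-1,k-j},  j = 1..k-1.
Step k = 1:
  phi_11 = rho(1) = -0.0035.
Step k = 2:
  phi_22 = [rho(2) - phi_11 rho(1)] / [1 - phi_11 rho(1)] = [-0.132 - (-0.0035)(-0.0035)] / [1 - (-0.0035)(-0.0035)]
         = -0.13201225 / 0.99998775 = -0.132.
Therefore phi_{22} = -0.1320.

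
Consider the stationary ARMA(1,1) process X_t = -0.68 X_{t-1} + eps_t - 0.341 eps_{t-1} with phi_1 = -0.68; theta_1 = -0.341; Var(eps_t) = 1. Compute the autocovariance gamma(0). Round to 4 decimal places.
\gamma(0) = 2.9391

Multiply the model equation by X_{t-k} and take expectations. With theta_0 = psi_0 = 1 and psi_j the MA(infinity) weights, this gives
  gamma(k) - sum_i phi_i gamma(k-i) = c_k,
  c_k = sigma^2 * sum_{j=k..q} theta_j psi_{j-k}   (c_k = 0 for k > q),
using gamma(-m) = gamma(m).
psi-weights needed (psi_j = theta_j + sum_i phi_i psi_{j-i}):
  psi_1 = theta_1 + phi_1 = -0.341 + (-0.68) = -1.021
Right-hand sides:
  c_0 = sigma^2 (1 + theta_1 psi_1) = 1 * (1 + (-0.341)(-1.021)) = 1 * 1.348161 = 1.348161
  c_1 = sigma^2 theta_1 = 1 * (-0.341) = -0.341
  c_2 = 0
Equations for k = 0 and k = 1 (AR order 1):
  gamma(0) = phi_1 gamma(1) + c_0
  gamma(1) = phi_1 gamma(0) + c_1
Substituting the second into the first: gamma(0) (1 - phi_1^2) = c_0 + phi_1 c_1, so
  gamma(0) = (c_0 + phi_1 c_1) / (1 - phi_1^2) = (1.348161 + (-0.68)(-0.341)) / (1 - (-0.68)^2) = 1.580041 / 0.5376 = 2.939064.
Therefore gamma(0) = 2.9391 (to 4 decimal places).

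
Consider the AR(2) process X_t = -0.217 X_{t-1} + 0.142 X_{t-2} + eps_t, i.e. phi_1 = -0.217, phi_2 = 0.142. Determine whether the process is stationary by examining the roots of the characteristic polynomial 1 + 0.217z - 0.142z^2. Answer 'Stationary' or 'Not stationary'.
\text{Stationary}

The AR(p) characteristic polynomial is P(z) = 1 + 0.217z - 0.142z^2.
Stationarity requires all roots to lie outside the unit circle, i.e. |z| > 1 for every root.
Set 1 + (0.217) z + (-0.142) z^2 = 0, i.e. a z^2 + b z + c = 0 with a = -0.142, b = 0.217, c = 1.
Discriminant D = b^2 - 4ac = (0.217)^2 - 4*(-0.142)*1 = 0.047089 - (-0.568) = 0.615089.
D >= 0, so the roots are real: z = (-b +/- sqrt(D)) / (2a) = (-0.217 +/- 0.784276) / (-0.284).
  z_1 = (-0.217 + 0.784276) / (-0.284) = -1.9975,   |z_1| = 1.9975.
  z_2 = (-0.217 - 0.784276) / (-0.284) = 3.5256,   |z_2| = 3.5256.
Moduli of all roots: 1.9975, 3.5256.
All moduli strictly greater than 1? Yes.
Verdict: Stationary.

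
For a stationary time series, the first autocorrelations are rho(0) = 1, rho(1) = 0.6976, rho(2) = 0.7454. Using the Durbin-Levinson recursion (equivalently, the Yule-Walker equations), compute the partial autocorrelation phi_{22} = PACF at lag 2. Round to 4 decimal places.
\phi_{22} = 0.5040

The PACF at lag k is phi_{kk}, the last component of the solution
to the Yule-Walker system G_k phi = r_k where
  (G_k)_{ij} = rho(|i - j|), (r_k)_i = rho(i), i,j = 1..k.
Equivalently, Durbin-Levinson gives phi_{kk} iteratively:
  phi_{11} = rho(1)
  phi_{kk} = [rho(k) - sum_{j=1..k-1} phi_{k-1,j} rho(k-j)]
            / [1 - sum_{j=1..k-1} phi_{k-1,j} rho(j)],
  phi_{k,j} = phi_{k-1,j} - phi_{kk} phi_{k-1,k-j},  j = 1..k-1.
Step k = 1:
  phi_11 = rho(1) = 0.6976.
Step k = 2:
  phi_22 = [rho(2) - phi_11 rho(1)] / [1 - phi_11 rho(1)] = [0.7454 - (0.6976)(0.6976)] / [1 - (0.6976)(0.6976)]
         = 0.25875424 / 0.51335424 = 0.504.
Therefore phi_{22} = 0.5040.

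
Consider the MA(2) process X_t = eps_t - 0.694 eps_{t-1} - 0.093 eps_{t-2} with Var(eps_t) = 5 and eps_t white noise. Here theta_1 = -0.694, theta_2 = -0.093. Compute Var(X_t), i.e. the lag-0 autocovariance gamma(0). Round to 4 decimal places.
\gamma(0) = 7.4514

For an MA(q) process X_t = eps_t + sum_i theta_i eps_{t-i} with
Var(eps_t) = sigma^2, the variance is
  gamma(0) = sigma^2 * (1 + sum_i theta_i^2).
  sum_i theta_i^2 = (-0.694)^2 + (-0.093)^2 = 0.481636 + 0.008649 = 0.490285.
  gamma(0) = 5 * (1 + 0.490285) = 5 * 1.490285 = 7.451425, which rounds to 7.4514.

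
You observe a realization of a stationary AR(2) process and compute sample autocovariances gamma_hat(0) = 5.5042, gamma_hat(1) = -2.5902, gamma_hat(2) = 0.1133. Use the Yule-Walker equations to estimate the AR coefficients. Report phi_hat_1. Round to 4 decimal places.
\hat\phi_{1} = -0.5920

The Yule-Walker equations for an AR(p) process read, in matrix form,
  Gamma_p phi = r_p,   with   (Gamma_p)_{ij} = gamma(|i - j|),
                       (r_p)_i = gamma(i),   i,j = 1..p.
Substitute the sample gammas (Toeplitz matrix and right-hand side of size 2):
  Gamma_p = [[5.5042, -2.5902], [-2.5902, 5.5042]]
  r_p     = [-2.5902, 0.1133]
Written out:
  5.5042 phi_1 - 2.5902 phi_2 = -2.5902
  -2.5902 phi_1 + 5.5042 phi_2 = 0.1133
Solve by Cramer's rule:
  det = gamma(0)^2 - gamma(1)^2 = (5.5042)^2 - (-2.5902)^2 = 30.29621764 - 6.70913604 = 23.5870816
  phi_hat_1 = [gamma(1) gamma(0) - gamma(1) gamma(2)] / det = [(-2.5902)(5.5042) - (-2.5902)(0.1133)] / 23.5870816 = -13.96350918 / 23.5870816 = -0.592
  phi_hat_2 = [gamma(0) gamma(2) - gamma(1)^2] / det = [(5.5042)(0.1133) - (-2.5902)^2] / 23.5870816 = -6.08551018 / 23.5870816 = -0.258
So phi_hat = [-0.5920, -0.2580].
Therefore phi_hat_1 = -0.5920.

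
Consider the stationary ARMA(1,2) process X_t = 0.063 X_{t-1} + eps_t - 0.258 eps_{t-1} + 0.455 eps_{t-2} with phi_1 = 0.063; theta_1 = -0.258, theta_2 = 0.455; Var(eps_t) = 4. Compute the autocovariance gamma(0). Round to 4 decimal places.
\gamma(0) = 4.9392

Multiply the model equation by X_{t-k} and take expectations. With theta_0 = psi_0 = 1 and psi_j the MA(infinity) weights, this gives
  gamma(k) - sum_i phi_i gamma(k-i) = c_k,
  c_k = sigma^2 * sum_{j=k..q} theta_j psi_{j-k}   (c_k = 0 for k > q),
using gamma(-m) = gamma(m).
psi-weights needed (psi_j = theta_j + sum_i phi_i psi_{j-i}):
  psi_1 = theta_1 + phi_1 = -0.258 + (0.063) = -0.195
  psi_2 = theta_2 + phi_1 psi_1 = 0.455 + (0.063)(-0.195) = 0.442715
Right-hand sides:
  c_0 = sigma^2 (1 + theta_1 psi_1 + theta_2 psi_2) = 4 * (1 + (-0.258)(-0.195) + (0.455)(0.442715)) = 4 * 1.251745 = 5.006981
  c_1 = sigma^2 (theta_1 + theta_2 psi_1) = 4 * (-0.258 + (0.455)(-0.195)) = -1.3869
  c_2 = sigma^2 theta_2 = 4 * (0.455) = 1.82
Equations for k = 0 and k = 1 (AR order 1):
  gamma(0) = phi_1 gamma(1) + c_0
  gamma(1) = phi_1 gamma(0) + c_1
Substituting the second into the first: gamma(0) (1 - phi_1^2) = c_0 + phi_1 c_1, so
  gamma(0) = (c_0 + phi_1 c_1) / (1 - phi_1^2) = (5.006981 + (0.063)(-1.3869)) / (1 - (0.063)^2) = 4.919607 / 0.996031 = 4.93921.
Therefore gamma(0) = 4.9392 (to 4 decimal places).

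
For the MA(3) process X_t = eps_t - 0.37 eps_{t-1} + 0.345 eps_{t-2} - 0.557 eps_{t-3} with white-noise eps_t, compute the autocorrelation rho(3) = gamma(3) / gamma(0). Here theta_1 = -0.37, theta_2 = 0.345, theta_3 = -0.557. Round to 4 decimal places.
\rho(3) = -0.3556

For an MA(q) process with theta_0 = 1, the autocovariance is
  gamma(k) = sigma^2 * sum_{i=0..q-k} theta_i * theta_{i+k},
and rho(k) = gamma(k) / gamma(0). Sigma^2 cancels.
  numerator   = (1)*(-0.557) = -0.557.
  denominator = (1)^2 + (-0.37)^2 + (0.345)^2 + (-0.557)^2 = 1.566174.
  rho(3) = -0.557 / 1.566174 = -0.3556.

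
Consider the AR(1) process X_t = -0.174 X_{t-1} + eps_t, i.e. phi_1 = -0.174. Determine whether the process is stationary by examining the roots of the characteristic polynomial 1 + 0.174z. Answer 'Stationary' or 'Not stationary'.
\text{Stationary}

The AR(p) characteristic polynomial is P(z) = 1 + 0.174z.
Stationarity requires all roots to lie outside the unit circle, i.e. |z| > 1 for every root.
This is linear in z: 1 + (0.174) z = 0  =>  z = -1/(0.174) = -5.747126,  |z| = 5.747126.
Moduli of all roots: 5.7471.
All moduli strictly greater than 1? Yes.
Verdict: Stationary.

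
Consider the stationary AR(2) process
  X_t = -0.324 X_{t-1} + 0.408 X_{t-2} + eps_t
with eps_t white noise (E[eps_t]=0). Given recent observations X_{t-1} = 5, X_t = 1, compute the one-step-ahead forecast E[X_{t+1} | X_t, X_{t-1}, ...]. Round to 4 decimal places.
E[X_{t+1} \mid \mathcal F_t] = 1.7160

For an AR(p) model X_t = c + sum_i phi_i X_{t-i} + eps_t, the
one-step-ahead conditional mean is
  E[X_{t+1} | X_t, ...] = c + sum_i phi_i X_{t+1-i}.
Substitute known values:
  E[X_{t+1} | ...] = (-0.324) * (1) + (0.408) * (5)
                   = 1.7160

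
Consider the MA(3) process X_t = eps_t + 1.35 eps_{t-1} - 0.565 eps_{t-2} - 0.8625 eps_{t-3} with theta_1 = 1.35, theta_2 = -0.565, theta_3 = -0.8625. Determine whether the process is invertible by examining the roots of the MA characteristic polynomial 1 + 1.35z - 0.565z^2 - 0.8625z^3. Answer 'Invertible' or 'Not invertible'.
\text{Not invertible}

The MA(q) characteristic polynomial is P(z) = 1 + 1.35z - 0.565z^2 - 0.8625z^3.
Invertibility requires all roots to lie outside the unit circle, i.e. |z| > 1 for every root.
Degree 3: look for a simple real root z0 first, then factor out (1 - z/z0) and solve the remaining quadratic.
Testing z0 = -0.8: P(-0.8) = 1 + (1.35)(-0.8) + (-0.565)(-0.8)^2 + (-0.8625)(-0.8)^3
  = 1 + (-1.08) + (-0.3616) + (0.4416) = 0.  So z_0 = -0.8 is a root, |z_0| = 0.8.
Divide out the factor (1 + 1.25 z) = (1 - z/z0) (since 1/z0 = -1.25):
  P(z) = (1 + 1.25 z)(1 + (0.1) z + (-0.69) z^2)
  [check: z-coef 0.1 - (-1.25) = 1.35; z^2-coef -0.69 - (-1.25)(0.1) = -0.565; z^3-coef -(-1.25)(-0.69) = -0.8625.]
Remaining roots from the quadratic factor 1 + (0.1) z + (-0.69) z^2:
  Set 1 + (0.1) z + (-0.69) z^2 = 0, i.e. a z^2 + b z + c = 0 with a = -0.69, b = 0.1, c = 1.
  Discriminant D = b^2 - 4ac = (0.1)^2 - 4*(-0.69)*1 = 0.01 - (-2.76) = 2.77.
  D >= 0, so the roots are real: z = (-b +/- sqrt(D)) / (2a) = (-0.1 +/- 1.664332) / (-1.38).
    z_1 = (-0.1 + 1.664332) / (-1.38) = -1.1336,   |z_1| = 1.1336.
    z_2 = (-0.1 - 1.664332) / (-1.38) = 1.2785,   |z_2| = 1.2785.
Moduli of all roots: 0.8000, 1.1336, 1.2785.
All moduli strictly greater than 1? No.
Verdict: Not invertible.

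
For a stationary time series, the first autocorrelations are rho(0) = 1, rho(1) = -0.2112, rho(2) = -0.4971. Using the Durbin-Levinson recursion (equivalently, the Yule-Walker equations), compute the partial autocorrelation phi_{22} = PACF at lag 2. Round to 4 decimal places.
\phi_{22} = -0.5670

The PACF at lag k is phi_{kk}, the last component of the solution
to the Yule-Walker system G_k phi = r_k where
  (G_k)_{ij} = rho(|i - j|), (r_k)_i = rho(i), i,j = 1..k.
Equivalently, Durbin-Levinson gives phi_{kk} iteratively:
  phi_{11} = rho(1)
  phi_{kk} = [rho(k) - sum_{j=1..k-1} phi_{k-1,j} rho(k-j)]
            / [1 - sum_{j=1..k-1} phi_{k-1,j} rho(j)],
  phi_{k,j} = phi_{k-1,j} - phi_{kk} phi_{k-1,k-j},  j = 1..k-1.
Step k = 1:
  phi_11 = rho(1) = -0.2112.
Step k = 2:
  phi_22 = [rho(2) - phi_11 rho(1)] / [1 - phi_11 rho(1)] = [-0.4971 - (-0.2112)(-0.2112)] / [1 - (-0.2112)(-0.2112)]
         = -0.54170544 / 0.95539456 = -0.567.
Therefore phi_{22} = -0.5670.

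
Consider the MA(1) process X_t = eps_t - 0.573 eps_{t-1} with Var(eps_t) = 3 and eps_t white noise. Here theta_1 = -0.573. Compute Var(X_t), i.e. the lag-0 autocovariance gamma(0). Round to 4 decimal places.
\gamma(0) = 3.9850

For an MA(q) process X_t = eps_t + sum_i theta_i eps_{t-i} with
Var(eps_t) = sigma^2, the variance is
  gamma(0) = sigma^2 * (1 + sum_i theta_i^2).
  sum_i theta_i^2 = (-0.573)^2 = 0.328329.
  gamma(0) = 3 * (1 + 0.328329) = 3 * 1.328329 = 3.984987, which rounds to 3.9850.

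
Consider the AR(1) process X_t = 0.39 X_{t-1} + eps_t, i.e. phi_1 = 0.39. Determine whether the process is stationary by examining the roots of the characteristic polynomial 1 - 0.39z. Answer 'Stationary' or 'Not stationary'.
\text{Stationary}

The AR(p) characteristic polynomial is P(z) = 1 - 0.39z.
Stationarity requires all roots to lie outside the unit circle, i.e. |z| > 1 for every root.
This is linear in z: 1 + (-0.39) z = 0  =>  z = -1/(-0.39) = 2.564103,  |z| = 2.564103.
Moduli of all roots: 2.5641.
All moduli strictly greater than 1? Yes.
Verdict: Stationary.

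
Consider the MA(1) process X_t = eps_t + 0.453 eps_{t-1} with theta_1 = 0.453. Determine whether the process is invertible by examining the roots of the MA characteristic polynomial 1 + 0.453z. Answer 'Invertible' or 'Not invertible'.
\text{Invertible}

The MA(q) characteristic polynomial is P(z) = 1 + 0.453z.
Invertibility requires all roots to lie outside the unit circle, i.e. |z| > 1 for every root.
This is linear in z: 1 + (0.453) z = 0  =>  z = -1/(0.453) = -2.207506,  |z| = 2.207506.
Moduli of all roots: 2.2075.
All moduli strictly greater than 1? Yes.
Verdict: Invertible.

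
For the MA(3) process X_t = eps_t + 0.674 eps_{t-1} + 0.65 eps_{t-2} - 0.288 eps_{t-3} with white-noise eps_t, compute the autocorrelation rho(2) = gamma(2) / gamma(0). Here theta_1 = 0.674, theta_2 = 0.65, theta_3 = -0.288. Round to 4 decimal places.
\rho(2) = 0.2326

For an MA(q) process with theta_0 = 1, the autocovariance is
  gamma(k) = sigma^2 * sum_{i=0..q-k} theta_i * theta_{i+k},
and rho(k) = gamma(k) / gamma(0). Sigma^2 cancels.
  numerator   = (1)*(0.65) + (0.674)*(-0.288) = 0.455888.
  denominator = (1)^2 + (0.674)^2 + (0.65)^2 + (-0.288)^2 = 1.95972.
  rho(2) = 0.455888 / 1.95972 = 0.2326.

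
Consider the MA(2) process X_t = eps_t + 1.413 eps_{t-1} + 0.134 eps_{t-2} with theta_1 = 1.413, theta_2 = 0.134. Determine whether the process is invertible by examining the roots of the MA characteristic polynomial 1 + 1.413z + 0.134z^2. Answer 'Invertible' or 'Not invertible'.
\text{Not invertible}

The MA(q) characteristic polynomial is P(z) = 1 + 1.413z + 0.134z^2.
Invertibility requires all roots to lie outside the unit circle, i.e. |z| > 1 for every root.
Set 1 + (1.413) z + (0.134) z^2 = 0, i.e. a z^2 + b z + c = 0 with a = 0.134, b = 1.413, c = 1.
Discriminant D = b^2 - 4ac = (1.413)^2 - 4*(0.134)*1 = 1.996569 - (0.536) = 1.460569.
D >= 0, so the roots are real: z = (-b +/- sqrt(D)) / (2a) = (-1.413 +/- 1.20854) / (0.268).
  z_1 = (-1.413 + 1.20854) / (0.268) = -0.7629,   |z_1| = 0.7629.
  z_2 = (-1.413 - 1.20854) / (0.268) = -9.7819,   |z_2| = 9.7819.
Moduli of all roots: 0.7629, 9.7819.
All moduli strictly greater than 1? No.
Verdict: Not invertible.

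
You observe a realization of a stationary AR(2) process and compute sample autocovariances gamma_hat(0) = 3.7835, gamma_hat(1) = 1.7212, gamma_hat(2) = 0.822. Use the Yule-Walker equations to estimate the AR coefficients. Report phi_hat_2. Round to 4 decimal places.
\hat\phi_{2} = 0.0130

The Yule-Walker equations for an AR(p) process read, in matrix form,
  Gamma_p phi = r_p,   with   (Gamma_p)_{ij} = gamma(|i - j|),
                       (r_p)_i = gamma(i),   i,j = 1..p.
Substitute the sample gammas (Toeplitz matrix and right-hand side of size 2):
  Gamma_p = [[3.7835, 1.7212], [1.7212, 3.7835]]
  r_p     = [1.7212, 0.822]
Written out:
  3.7835 phi_1 + 1.7212 phi_2 = 1.7212
  1.7212 phi_1 + 3.7835 phi_2 = 0.822
Solve by Cramer's rule:
  det = gamma(0)^2 - gamma(1)^2 = (3.7835)^2 - (1.7212)^2 = 14.31487225 - 2.96252944 = 11.35234281
  phi_hat_1 = [gamma(1) gamma(0) - gamma(1) gamma(2)] / det = [(1.7212)(3.7835) - (1.7212)(0.822)] / 11.35234281 = 5.0973338 / 11.35234281 = 0.449
  phi_hat_2 = [gamma(0) gamma(2) - gamma(1)^2] / det = [(3.7835)(0.822) - (1.7212)^2] / 11.35234281 = 0.14750756 / 11.35234281 = 0.013
So phi_hat = [0.4490, 0.0130].
Therefore phi_hat_2 = 0.0130.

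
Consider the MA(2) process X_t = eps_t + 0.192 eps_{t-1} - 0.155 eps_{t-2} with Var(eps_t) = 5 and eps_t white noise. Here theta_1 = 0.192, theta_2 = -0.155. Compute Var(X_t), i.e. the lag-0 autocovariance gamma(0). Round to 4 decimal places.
\gamma(0) = 5.3044

For an MA(q) process X_t = eps_t + sum_i theta_i eps_{t-i} with
Var(eps_t) = sigma^2, the variance is
  gamma(0) = sigma^2 * (1 + sum_i theta_i^2).
  sum_i theta_i^2 = (0.192)^2 + (-0.155)^2 = 0.036864 + 0.024025 = 0.060889.
  gamma(0) = 5 * (1 + 0.060889) = 5 * 1.060889 = 5.304445, which rounds to 5.3044.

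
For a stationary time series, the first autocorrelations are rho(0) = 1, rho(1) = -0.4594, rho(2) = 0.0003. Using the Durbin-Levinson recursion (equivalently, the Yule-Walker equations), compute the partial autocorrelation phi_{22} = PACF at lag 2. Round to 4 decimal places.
\phi_{22} = -0.2671

The PACF at lag k is phi_{kk}, the last component of the solution
to the Yule-Walker system G_k phi = r_k where
  (G_k)_{ij} = rho(|i - j|), (r_k)_i = rho(i), i,j = 1..k.
Equivalently, Durbin-Levinson gives phi_{kk} iteratively:
  phi_{11} = rho(1)
  phi_{kk} = [rho(k) - sum_{j=1..k-1} phi_{k-1,j} rho(k-j)]
            / [1 - sum_{j=1..k-1} phi_{k-1,j} rho(j)],
  phi_{k,j} = phi_{k-1,j} - phi_{kk} phi_{k-1,k-j},  j = 1..k-1.
Step k = 1:
  phi_11 = rho(1) = -0.4594.
Step k = 2:
  phi_22 = [rho(2) - phi_11 rho(1)] / [1 - phi_11 rho(1)] = [0.0003 - (-0.4594)(-0.4594)] / [1 - (-0.4594)(-0.4594)]
         = -0.21074836 / 0.78895164 = -0.2671.
Therefore phi_{22} = -0.2671.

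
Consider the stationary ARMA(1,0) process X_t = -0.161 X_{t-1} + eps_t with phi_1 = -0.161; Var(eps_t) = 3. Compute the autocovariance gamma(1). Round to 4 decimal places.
\gamma(1) = -0.4959

Multiply the model equation by X_{t-k} and take expectations. With theta_0 = psi_0 = 1 and psi_j the MA(infinity) weights, this gives
  gamma(k) - sum_i phi_i gamma(k-i) = c_k,
  c_k = sigma^2 * sum_{j=k..q} theta_j psi_{j-k}   (c_k = 0 for k > q),
using gamma(-m) = gamma(m).
Pure AR (q = 0): c_0 = sigma^2 = 3, c_k = 0 for k >= 1.
Equations for k = 0 and k = 1 (AR order 1):
  gamma(0) = phi_1 gamma(1) + c_0
  gamma(1) = phi_1 gamma(0) + c_1
Substituting the second into the first: gamma(0) (1 - phi_1^2) = c_0 + phi_1 c_1, so
  gamma(0) = c_0 / (1 - phi_1^2) = 3 / (1 - (-0.161)^2) = 3 / 0.974079 = 3.079832.
  gamma(1) = phi_1 gamma(0) = (-0.161)(3.079832) = -0.495853.
Therefore gamma(1) = -0.4959 (to 4 decimal places).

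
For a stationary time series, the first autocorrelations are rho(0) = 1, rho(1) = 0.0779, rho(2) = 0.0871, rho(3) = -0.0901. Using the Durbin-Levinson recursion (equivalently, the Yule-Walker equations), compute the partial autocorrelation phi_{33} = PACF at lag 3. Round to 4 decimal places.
\phi_{33} = -0.1040

The PACF at lag k is phi_{kk}, the last component of the solution
to the Yule-Walker system G_k phi = r_k where
  (G_k)_{ij} = rho(|i - j|), (r_k)_i = rho(i), i,j = 1..k.
Equivalently, Durbin-Levinson gives phi_{kk} iteratively:
  phi_{11} = rho(1)
  phi_{kk} = [rho(k) - sum_{j=1..k-1} phi_{k-1,j} rho(k-j)]
            / [1 - sum_{j=1..k-1} phi_{k-1,j} rho(j)],
  phi_{k,j} = phi_{k-1,j} - phi_{kk} phi_{k-1,k-j},  j = 1..k-1.
Step k = 1:
  phi_11 = rho(1) = 0.0779.
Step k = 2:
  phi_22 = [rho(2) - phi_11 rho(1)] / [1 - phi_11 rho(1)] = [0.0871 - (0.0779)(0.0779)] / [1 - (0.0779)(0.0779)]
         = 0.08103159 / 0.99393159 = 0.081526.
  Update: phi_21 = phi_11 - phi_22 phi_11 = 0.0779 - (0.081526)(0.0779) = 0.071549.
Step k = 3:
  phi_33 = [rho(3) - phi_21 rho(2) - phi_22 rho(1)] / [1 - phi_21 rho(1) - phi_22 rho(2)]
    numerator   = -0.0901 - (0.071549)(0.0871) - (0.081526)(0.0779) = -0.10268283
    denominator = 1 - (0.071549)(0.0779) - (0.081526)(0.0871) = 0.98732538
  phi_33 = -0.10268283 / 0.98732538 = -0.104.
Therefore phi_{33} = -0.1040.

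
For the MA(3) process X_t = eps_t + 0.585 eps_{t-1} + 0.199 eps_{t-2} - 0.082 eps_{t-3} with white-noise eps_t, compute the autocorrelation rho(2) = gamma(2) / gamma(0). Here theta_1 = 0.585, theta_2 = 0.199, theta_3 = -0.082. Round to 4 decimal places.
\rho(2) = 0.1088

For an MA(q) process with theta_0 = 1, the autocovariance is
  gamma(k) = sigma^2 * sum_{i=0..q-k} theta_i * theta_{i+k},
and rho(k) = gamma(k) / gamma(0). Sigma^2 cancels.
  numerator   = (1)*(0.199) + (0.585)*(-0.082) = 0.15103.
  denominator = (1)^2 + (0.585)^2 + (0.199)^2 + (-0.082)^2 = 1.38855.
  rho(2) = 0.15103 / 1.38855 = 0.1088.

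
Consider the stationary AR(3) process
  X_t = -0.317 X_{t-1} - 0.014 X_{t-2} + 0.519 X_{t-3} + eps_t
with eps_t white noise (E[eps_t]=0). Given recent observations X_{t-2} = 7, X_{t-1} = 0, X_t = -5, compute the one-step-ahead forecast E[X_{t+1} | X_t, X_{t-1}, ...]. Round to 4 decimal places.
E[X_{t+1} \mid \mathcal F_t] = 5.2180

For an AR(p) model X_t = c + sum_i phi_i X_{t-i} + eps_t, the
one-step-ahead conditional mean is
  E[X_{t+1} | X_t, ...] = c + sum_i phi_i X_{t+1-i}.
Substitute known values:
  E[X_{t+1} | ...] = (-0.317) * (-5) + (-0.014) * (0) + (0.519) * (7)
                   = 5.2180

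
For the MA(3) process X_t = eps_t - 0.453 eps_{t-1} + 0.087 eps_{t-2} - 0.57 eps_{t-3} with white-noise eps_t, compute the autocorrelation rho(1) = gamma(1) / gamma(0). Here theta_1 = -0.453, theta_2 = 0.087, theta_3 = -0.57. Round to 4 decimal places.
\rho(1) = -0.3525

For an MA(q) process with theta_0 = 1, the autocovariance is
  gamma(k) = sigma^2 * sum_{i=0..q-k} theta_i * theta_{i+k},
and rho(k) = gamma(k) / gamma(0). Sigma^2 cancels.
  numerator   = (1)*(-0.453) + (-0.453)*(0.087) + (0.087)*(-0.57) = -0.542001.
  denominator = (1)^2 + (-0.453)^2 + (0.087)^2 + (-0.57)^2 = 1.537678.
  rho(1) = -0.542001 / 1.537678 = -0.3525.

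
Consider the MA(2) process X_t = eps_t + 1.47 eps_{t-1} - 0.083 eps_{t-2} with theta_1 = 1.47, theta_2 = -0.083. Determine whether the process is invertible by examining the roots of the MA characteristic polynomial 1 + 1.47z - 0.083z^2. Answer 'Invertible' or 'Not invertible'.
\text{Not invertible}

The MA(q) characteristic polynomial is P(z) = 1 + 1.47z - 0.083z^2.
Invertibility requires all roots to lie outside the unit circle, i.e. |z| > 1 for every root.
Set 1 + (1.47) z + (-0.083) z^2 = 0, i.e. a z^2 + b z + c = 0 with a = -0.083, b = 1.47, c = 1.
Discriminant D = b^2 - 4ac = (1.47)^2 - 4*(-0.083)*1 = 2.1609 - (-0.332) = 2.4929.
D >= 0, so the roots are real: z = (-b +/- sqrt(D)) / (2a) = (-1.47 +/- 1.578892) / (-0.166).
  z_1 = (-1.47 + 1.578892) / (-0.166) = -0.656,   |z_1| = 0.656.
  z_2 = (-1.47 - 1.578892) / (-0.166) = 18.3668,   |z_2| = 18.3668.
Moduli of all roots: 0.6560, 18.3668.
All moduli strictly greater than 1? No.
Verdict: Not invertible.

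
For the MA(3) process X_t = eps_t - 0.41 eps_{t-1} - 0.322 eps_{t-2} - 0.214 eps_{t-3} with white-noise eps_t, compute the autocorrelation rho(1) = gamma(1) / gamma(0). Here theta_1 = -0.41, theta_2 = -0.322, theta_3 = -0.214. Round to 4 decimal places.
\rho(1) = -0.1587

For an MA(q) process with theta_0 = 1, the autocovariance is
  gamma(k) = sigma^2 * sum_{i=0..q-k} theta_i * theta_{i+k},
and rho(k) = gamma(k) / gamma(0). Sigma^2 cancels.
  numerator   = (1)*(-0.41) + (-0.41)*(-0.322) + (-0.322)*(-0.214) = -0.209072.
  denominator = (1)^2 + (-0.41)^2 + (-0.322)^2 + (-0.214)^2 = 1.31758.
  rho(1) = -0.209072 / 1.31758 = -0.1587.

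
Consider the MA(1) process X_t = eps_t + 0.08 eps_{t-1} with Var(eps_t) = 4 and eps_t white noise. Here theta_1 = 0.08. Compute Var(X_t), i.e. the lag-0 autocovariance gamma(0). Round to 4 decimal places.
\gamma(0) = 4.0256

For an MA(q) process X_t = eps_t + sum_i theta_i eps_{t-i} with
Var(eps_t) = sigma^2, the variance is
  gamma(0) = sigma^2 * (1 + sum_i theta_i^2).
  sum_i theta_i^2 = (0.08)^2 = 0.0064.
  gamma(0) = 4 * (1 + 0.0064) = 4 * 1.0064 = 4.0256.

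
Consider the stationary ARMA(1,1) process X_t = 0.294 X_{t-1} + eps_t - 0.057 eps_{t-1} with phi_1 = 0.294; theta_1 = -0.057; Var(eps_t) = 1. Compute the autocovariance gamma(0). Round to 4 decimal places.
\gamma(0) = 1.0615

Multiply the model equation by X_{t-k} and take expectations. With theta_0 = psi_0 = 1 and psi_j the MA(infinity) weights, this gives
  gamma(k) - sum_i phi_i gamma(k-i) = c_k,
  c_k = sigma^2 * sum_{j=k..q} theta_j psi_{j-k}   (c_k = 0 for k > q),
using gamma(-m) = gamma(m).
psi-weights needed (psi_j = theta_j + sum_i phi_i psi_{j-i}):
  psi_1 = theta_1 + phi_1 = -0.057 + (0.294) = 0.237
Right-hand sides:
  c_0 = sigma^2 (1 + theta_1 psi_1) = 1 * (1 + (-0.057)(0.237)) = 1 * 0.986491 = 0.986491
  c_1 = sigma^2 theta_1 = 1 * (-0.057) = -0.057
  c_2 = 0
Equations for k = 0 and k = 1 (AR order 1):
  gamma(0) = phi_1 gamma(1) + c_0
  gamma(1) = phi_1 gamma(0) + c_1
Substituting the second into the first: gamma(0) (1 - phi_1^2) = c_0 + phi_1 c_1, so
  gamma(0) = (c_0 + phi_1 c_1) / (1 - phi_1^2) = (0.986491 + (0.294)(-0.057)) / (1 - (0.294)^2) = 0.969733 / 0.913564 = 1.061483.
Therefore gamma(0) = 1.0615 (to 4 decimal places).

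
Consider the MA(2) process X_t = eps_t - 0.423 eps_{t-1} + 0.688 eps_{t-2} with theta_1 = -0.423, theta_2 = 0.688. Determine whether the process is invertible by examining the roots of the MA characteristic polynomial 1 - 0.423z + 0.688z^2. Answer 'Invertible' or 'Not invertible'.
\text{Invertible}

The MA(q) characteristic polynomial is P(z) = 1 - 0.423z + 0.688z^2.
Invertibility requires all roots to lie outside the unit circle, i.e. |z| > 1 for every root.
Set 1 + (-0.423) z + (0.688) z^2 = 0, i.e. a z^2 + b z + c = 0 with a = 0.688, b = -0.423, c = 1.
Discriminant D = b^2 - 4ac = (-0.423)^2 - 4*(0.688)*1 = 0.178929 - (2.752) = -2.573071.
D < 0, so the roots are the complex-conjugate pair z = (-b +/- i sqrt(-D)) / (2a) = 0.3074 +/- 1.1658i.
For a conjugate pair |z|^2 = z * conj(z) = (product of roots) = c/a = 1/(0.688) = 1.453488, so |z| = sqrt(1.453488) = 1.2056 for both roots.
Moduli of all roots: 1.2056, 1.2056.
All moduli strictly greater than 1? Yes.
Verdict: Invertible.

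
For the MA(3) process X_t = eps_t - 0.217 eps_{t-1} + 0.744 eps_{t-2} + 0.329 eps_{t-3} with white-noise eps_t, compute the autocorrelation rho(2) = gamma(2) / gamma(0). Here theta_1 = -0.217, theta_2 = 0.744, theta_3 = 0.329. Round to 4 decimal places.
\rho(2) = 0.3936

For an MA(q) process with theta_0 = 1, the autocovariance is
  gamma(k) = sigma^2 * sum_{i=0..q-k} theta_i * theta_{i+k},
and rho(k) = gamma(k) / gamma(0). Sigma^2 cancels.
  numerator   = (1)*(0.744) + (-0.217)*(0.329) = 0.672607.
  denominator = (1)^2 + (-0.217)^2 + (0.744)^2 + (0.329)^2 = 1.708866.
  rho(2) = 0.672607 / 1.708866 = 0.3936.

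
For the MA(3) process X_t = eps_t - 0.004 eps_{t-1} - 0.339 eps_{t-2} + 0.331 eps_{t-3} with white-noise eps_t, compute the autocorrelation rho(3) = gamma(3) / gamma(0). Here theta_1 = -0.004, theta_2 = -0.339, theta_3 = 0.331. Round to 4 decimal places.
\rho(3) = 0.2703

For an MA(q) process with theta_0 = 1, the autocovariance is
  gamma(k) = sigma^2 * sum_{i=0..q-k} theta_i * theta_{i+k},
and rho(k) = gamma(k) / gamma(0). Sigma^2 cancels.
  numerator   = (1)*(0.331) = 0.331.
  denominator = (1)^2 + (-0.004)^2 + (-0.339)^2 + (0.331)^2 = 1.224498.
  rho(3) = 0.331 / 1.224498 = 0.2703.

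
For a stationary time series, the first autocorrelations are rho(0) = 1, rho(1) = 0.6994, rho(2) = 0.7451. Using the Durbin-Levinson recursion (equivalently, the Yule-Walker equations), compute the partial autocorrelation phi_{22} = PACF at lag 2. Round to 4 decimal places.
\phi_{22} = 0.5010

The PACF at lag k is phi_{kk}, the last component of the solution
to the Yule-Walker system G_k phi = r_k where
  (G_k)_{ij} = rho(|i - j|), (r_k)_i = rho(i), i,j = 1..k.
Equivalently, Durbin-Levinson gives phi_{kk} iteratively:
  phi_{11} = rho(1)
  phi_{kk} = [rho(k) - sum_{j=1..k-1} phi_{k-1,j} rho(k-j)]
            / [1 - sum_{j=1..k-1} phi_{k-1,j} rho(j)],
  phi_{k,j} = phi_{k-1,j} - phi_{kk} phi_{k-1,k-j},  j = 1..k-1.
Step k = 1:
  phi_11 = rho(1) = 0.6994.
Step k = 2:
  phi_22 = [rho(2) - phi_11 rho(1)] / [1 - phi_11 rho(1)] = [0.7451 - (0.6994)(0.6994)] / [1 - (0.6994)(0.6994)]
         = 0.25593964 / 0.51083964 = 0.501.
Therefore phi_{22} = 0.5010.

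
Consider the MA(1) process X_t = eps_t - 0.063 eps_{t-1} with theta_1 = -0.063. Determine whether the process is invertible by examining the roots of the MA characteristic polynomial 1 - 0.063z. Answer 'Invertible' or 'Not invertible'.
\text{Invertible}

The MA(q) characteristic polynomial is P(z) = 1 - 0.063z.
Invertibility requires all roots to lie outside the unit circle, i.e. |z| > 1 for every root.
This is linear in z: 1 + (-0.063) z = 0  =>  z = -1/(-0.063) = 15.873016,  |z| = 15.873016.
Moduli of all roots: 15.8730.
All moduli strictly greater than 1? Yes.
Verdict: Invertible.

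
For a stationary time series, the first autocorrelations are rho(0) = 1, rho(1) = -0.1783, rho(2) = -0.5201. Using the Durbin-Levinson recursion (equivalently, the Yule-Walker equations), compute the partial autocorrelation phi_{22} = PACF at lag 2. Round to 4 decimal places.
\phi_{22} = -0.5700

The PACF at lag k is phi_{kk}, the last component of the solution
to the Yule-Walker system G_k phi = r_k where
  (G_k)_{ij} = rho(|i - j|), (r_k)_i = rho(i), i,j = 1..k.
Equivalently, Durbin-Levinson gives phi_{kk} iteratively:
  phi_{11} = rho(1)
  phi_{kk} = [rho(k) - sum_{j=1..k-1} phi_{k-1,j} rho(k-j)]
            / [1 - sum_{j=1..k-1} phi_{k-1,j} rho(j)],
  phi_{k,j} = phi_{k-1,j} - phi_{kk} phi_{k-1,k-j},  j = 1..k-1.
Step k = 1:
  phi_11 = rho(1) = -0.1783.
Step k = 2:
  phi_22 = [rho(2) - phi_11 rho(1)] / [1 - phi_11 rho(1)] = [-0.5201 - (-0.1783)(-0.1783)] / [1 - (-0.1783)(-0.1783)]
         = -0.55189089 / 0.96820911 = -0.57.
Therefore phi_{22} = -0.5700.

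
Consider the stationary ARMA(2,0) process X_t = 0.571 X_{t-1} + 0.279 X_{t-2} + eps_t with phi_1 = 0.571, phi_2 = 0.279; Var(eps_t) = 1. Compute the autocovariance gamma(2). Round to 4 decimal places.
\gamma(2) = 2.1269

Multiply the model equation by X_{t-k} and take expectations. With theta_0 = psi_0 = 1 and psi_j the MA(infinity) weights, this gives
  gamma(k) - sum_i phi_i gamma(k-i) = c_k,
  c_k = sigma^2 * sum_{j=k..q} theta_j psi_{j-k}   (c_k = 0 for k > q),
using gamma(-m) = gamma(m).
Pure AR (q = 0): c_0 = sigma^2 = 1, c_k = 0 for k >= 1.
Equations for k = 0, 1, 2 (AR order 2, c_2 = 0):
  (E0) gamma(0) = phi_1 gamma(1) + phi_2 gamma(2) + c_0
  (E1) gamma(1) = phi_1 gamma(0) + phi_2 gamma(1) + c_1
  (E2) gamma(2) = phi_1 gamma(1) + phi_2 gamma(0)
From (E1): gamma(1) = A gamma(0) + B with
  A = phi_1 / (1 - phi_2) = 0.571 / 0.721 = 0.791956,   B = c_1 / (1 - phi_2) = 0 / 0.721 = 0.
Insert (E2) into (E0): gamma(0) (1 - phi_2^2) = phi_1 (1 + phi_2) gamma(1) + c_0.
  phi_1 (1 + phi_2) = (0.571)(1.279) = 0.730309,   1 - phi_2^2 = 0.922159.
Replace gamma(1) by A gamma(0) + B and collect gamma(0):
  gamma(0) [0.922159 - (0.730309)(0.791956)] = c_0 = 1
  gamma(0) * 0.343787 = 1
  gamma(0) = 1 / 0.343787 = 2.90878.
  gamma(1) = A gamma(0) = (0.791956)(2.90878) = 2.303625.
  gamma(2) = phi_1 gamma(1) + phi_2 gamma(0) = (0.571)(2.303625) + (0.279)(2.90878) = 2.12692.
Therefore gamma(2) = 2.1269 (to 4 decimal places).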